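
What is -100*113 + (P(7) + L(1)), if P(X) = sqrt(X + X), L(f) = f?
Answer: -11299 + sqrt(14) ≈ -11295.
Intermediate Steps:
P(X) = sqrt(2)*sqrt(X) (P(X) = sqrt(2*X) = sqrt(2)*sqrt(X))
-100*113 + (P(7) + L(1)) = -100*113 + (sqrt(2)*sqrt(7) + 1) = -11300 + (sqrt(14) + 1) = -11300 + (1 + sqrt(14)) = -11299 + sqrt(14)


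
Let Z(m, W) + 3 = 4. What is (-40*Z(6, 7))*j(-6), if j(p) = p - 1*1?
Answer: 280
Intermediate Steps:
Z(m, W) = 1 (Z(m, W) = -3 + 4 = 1)
j(p) = -1 + p (j(p) = p - 1 = -1 + p)
(-40*Z(6, 7))*j(-6) = (-40*1)*(-1 - 6) = -40*(-7) = 280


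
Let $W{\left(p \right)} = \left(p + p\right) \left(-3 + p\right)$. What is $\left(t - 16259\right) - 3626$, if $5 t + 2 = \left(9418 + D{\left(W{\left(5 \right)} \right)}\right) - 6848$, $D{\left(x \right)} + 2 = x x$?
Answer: $- \frac{96459}{5} \approx -19292.0$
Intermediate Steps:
$W{\left(p \right)} = 2 p \left(-3 + p\right)$
$D{\left(x \right)} = -2 + x^{2}$ ($D{\left(x \right)} = -2 + x x = -2 + x^{2}$)
$t = \frac{2966}{5}$ ($t = - \frac{2}{5} + \frac{\left(9418 - \left(2 - \left(2 \cdot 5 \left(-3 + 5\right)\right)^{2}\right)\right) - 6848}{5} = - \frac{2}{5} + \frac{\left(9418 - \left(2 - \left(2 \cdot 5 \cdot 2\right)^{2}\right)\right) - 6848}{5} = - \frac{2}{5} + \frac{\left(9418 - \left(2 - 20^{2}\right)\right) - 6848}{5} = - \frac{2}{5} + \frac{\left(9418 + \left(-2 + 400\right)\right) - 6848}{5} = - \frac{2}{5} + \frac{\left(9418 + 398\right) - 6848}{5} = - \frac{2}{5} + \frac{9816 - 6848}{5} = - \frac{2}{5} + \frac{1}{5} \cdot 2968 = - \frac{2}{5} + \frac{2968}{5} = \frac{2966}{5} \approx 593.2$)
$\left(t - 16259\right) - 3626 = \left(\frac{2966}{5} - 16259\right) - 3626 = - \frac{78329}{5} + \left(-12717 + 9091\right) = - \frac{78329}{5} - 3626 = - \frac{96459}{5}$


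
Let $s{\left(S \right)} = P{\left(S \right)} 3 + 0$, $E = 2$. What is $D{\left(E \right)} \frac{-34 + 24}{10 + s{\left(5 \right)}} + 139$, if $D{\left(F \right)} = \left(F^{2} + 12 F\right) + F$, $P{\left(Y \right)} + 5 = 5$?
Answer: $109$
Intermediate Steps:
$P{\left(Y \right)} = 0$ ($P{\left(Y \right)} = -5 + 5 = 0$)
$D{\left(F \right)} = F^{2} + 13 F$
$s{\left(S \right)} = 0$ ($s{\left(S \right)} = 0 \cdot 3 + 0 = 0 + 0 = 0$)
$D{\left(E \right)} \frac{-34 + 24}{10 + s{\left(5 \right)}} + 139 = 2 \left(13 + 2\right) \frac{-34 + 24}{10 + 0} + 139 = 2 \cdot 15 \left(- \frac{10}{10}\right) + 139 = 30 \left(\left(-10\right) \frac{1}{10}\right) + 139 = 30 \left(-1\right) + 139 = -30 + 139 = 109$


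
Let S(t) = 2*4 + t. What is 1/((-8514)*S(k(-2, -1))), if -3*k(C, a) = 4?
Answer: -1/56760 ≈ -1.7618e-5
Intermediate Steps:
k(C, a) = -4/3 (k(C, a) = -⅓*4 = -4/3)
S(t) = 8 + t
1/((-8514)*S(k(-2, -1))) = 1/((-8514)*(8 - 4/3)) = -1/(8514*20/3) = -1/8514*3/20 = -1/56760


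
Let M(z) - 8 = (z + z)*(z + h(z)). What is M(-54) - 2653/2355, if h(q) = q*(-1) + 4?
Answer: -1001173/2355 ≈ -425.13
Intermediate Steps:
h(q) = 4 - q (h(q) = -q + 4 = 4 - q)
M(z) = 8 + 8*z (M(z) = 8 + (z + z)*(z + (4 - z)) = 8 + (2*z)*4 = 8 + 8*z)
M(-54) - 2653/2355 = (8 + 8*(-54)) - 2653/2355 = (8 - 432) - 2653*1/2355 = -424 - 2653/2355 = -1001173/2355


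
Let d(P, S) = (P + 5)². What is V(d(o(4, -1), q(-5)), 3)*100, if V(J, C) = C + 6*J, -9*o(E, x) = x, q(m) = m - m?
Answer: 431300/27 ≈ 15974.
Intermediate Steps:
q(m) = 0
o(E, x) = -x/9
d(P, S) = (5 + P)²
V(d(o(4, -1), q(-5)), 3)*100 = (3 + 6*(5 - ⅑*(-1))²)*100 = (3 + 6*(5 + ⅑)²)*100 = (3 + 6*(46/9)²)*100 = (3 + 6*(2116/81))*100 = (3 + 4232/27)*100 = (4313/27)*100 = 431300/27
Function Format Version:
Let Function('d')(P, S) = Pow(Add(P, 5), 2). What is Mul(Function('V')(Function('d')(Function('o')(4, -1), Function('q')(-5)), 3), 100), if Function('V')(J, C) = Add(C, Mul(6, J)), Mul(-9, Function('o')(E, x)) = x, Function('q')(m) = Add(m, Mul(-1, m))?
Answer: Rational(431300, 27) ≈ 15974.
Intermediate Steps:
Function('q')(m) = 0
Function('o')(E, x) = Mul(Rational(-1, 9), x)
Function('d')(P, S) = Pow(Add(5, P), 2)
Mul(Function('V')(Function('d')(Function('o')(4, -1), Function('q')(-5)), 3), 100) = Mul(Add(3, Mul(6, Pow(Add(5, Mul(Rational(-1, 9), -1)), 2))), 100) = Mul(Add(3, Mul(6, Pow(Add(5, Rational(1, 9)), 2))), 100) = Mul(Add(3, Mul(6, Pow(Rational(46, 9), 2))), 100) = Mul(Add(3, Mul(6, Rational(2116, 81))), 100) = Mul(Add(3, Rational(4232, 27)), 100) = Mul(Rational(4313, 27), 100) = Rational(431300, 27)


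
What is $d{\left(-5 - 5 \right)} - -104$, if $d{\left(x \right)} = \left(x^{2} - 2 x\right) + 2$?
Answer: $226$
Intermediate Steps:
$d{\left(x \right)} = 2 + x^{2} - 2 x$
$d{\left(-5 - 5 \right)} - -104 = \left(2 + \left(-5 - 5\right)^{2} - 2 \left(-5 - 5\right)\right) - -104 = \left(2 + \left(-5 - 5\right)^{2} - 2 \left(-5 - 5\right)\right) + 104 = \left(2 + \left(-10\right)^{2} - -20\right) + 104 = \left(2 + 100 + 20\right) + 104 = 122 + 104 = 226$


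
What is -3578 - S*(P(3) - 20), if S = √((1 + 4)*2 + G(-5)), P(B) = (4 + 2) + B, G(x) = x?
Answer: -3578 + 11*√5 ≈ -3553.4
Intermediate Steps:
P(B) = 6 + B
S = √5 (S = √((1 + 4)*2 - 5) = √(5*2 - 5) = √(10 - 5) = √5 ≈ 2.2361)
-3578 - S*(P(3) - 20) = -3578 - √5*((6 + 3) - 20) = -3578 - √5*(9 - 20) = -3578 - √5*(-11) = -3578 - (-11)*√5 = -3578 + 11*√5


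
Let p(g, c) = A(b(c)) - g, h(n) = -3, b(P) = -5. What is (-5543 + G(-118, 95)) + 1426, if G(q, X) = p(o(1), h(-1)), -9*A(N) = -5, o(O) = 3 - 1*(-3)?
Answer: -37102/9 ≈ -4122.4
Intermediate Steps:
o(O) = 6 (o(O) = 3 + 3 = 6)
A(N) = 5/9 (A(N) = -⅑*(-5) = 5/9)
p(g, c) = 5/9 - g
G(q, X) = -49/9 (G(q, X) = 5/9 - 1*6 = 5/9 - 6 = -49/9)
(-5543 + G(-118, 95)) + 1426 = (-5543 - 49/9) + 1426 = -49936/9 + 1426 = -37102/9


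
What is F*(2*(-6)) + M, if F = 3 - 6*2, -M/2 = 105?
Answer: -102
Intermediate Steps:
M = -210 (M = -2*105 = -210)
F = -9 (F = 3 - 12 = -9)
F*(2*(-6)) + M = -18*(-6) - 210 = -9*(-12) - 210 = 108 - 210 = -102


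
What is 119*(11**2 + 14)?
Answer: 16065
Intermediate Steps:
119*(11**2 + 14) = 119*(121 + 14) = 119*135 = 16065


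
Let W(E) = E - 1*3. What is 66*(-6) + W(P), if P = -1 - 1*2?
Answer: -402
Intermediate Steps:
P = -3 (P = -1 - 2 = -3)
W(E) = -3 + E (W(E) = E - 3 = -3 + E)
66*(-6) + W(P) = 66*(-6) + (-3 - 3) = -396 - 6 = -402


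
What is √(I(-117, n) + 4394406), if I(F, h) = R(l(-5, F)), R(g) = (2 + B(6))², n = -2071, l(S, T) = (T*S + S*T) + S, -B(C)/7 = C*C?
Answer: 19*√12346 ≈ 2111.1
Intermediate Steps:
B(C) = -7*C² (B(C) = -7*C*C = -7*C²)
l(S, T) = S + 2*S*T (l(S, T) = (S*T + S*T) + S = 2*S*T + S = S + 2*S*T)
R(g) = 62500 (R(g) = (2 - 7*6²)² = (2 - 7*36)² = (2 - 252)² = (-250)² = 62500)
I(F, h) = 62500
√(I(-117, n) + 4394406) = √(62500 + 4394406) = √4456906 = 19*√12346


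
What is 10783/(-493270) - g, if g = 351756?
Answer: -173510692903/493270 ≈ -3.5176e+5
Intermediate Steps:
10783/(-493270) - g = 10783/(-493270) - 1*351756 = 10783*(-1/493270) - 351756 = -10783/493270 - 351756 = -173510692903/493270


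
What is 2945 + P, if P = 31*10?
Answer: 3255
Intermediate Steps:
P = 310
2945 + P = 2945 + 310 = 3255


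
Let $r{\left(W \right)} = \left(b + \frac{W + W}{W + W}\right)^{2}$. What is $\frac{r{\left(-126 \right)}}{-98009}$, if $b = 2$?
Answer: $- \frac{9}{98009} \approx -9.1828 \cdot 10^{-5}$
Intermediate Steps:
$r{\left(W \right)} = 9$ ($r{\left(W \right)} = \left(2 + \frac{W + W}{W + W}\right)^{2} = \left(2 + \frac{2 W}{2 W}\right)^{2} = \left(2 + 2 W \frac{1}{2 W}\right)^{2} = \left(2 + 1\right)^{2} = 3^{2} = 9$)
$\frac{r{\left(-126 \right)}}{-98009} = \frac{9}{-98009} = 9 \left(- \frac{1}{98009}\right) = - \frac{9}{98009}$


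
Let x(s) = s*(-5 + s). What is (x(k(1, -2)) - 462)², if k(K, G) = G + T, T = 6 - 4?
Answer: 213444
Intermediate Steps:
T = 2
k(K, G) = 2 + G (k(K, G) = G + 2 = 2 + G)
(x(k(1, -2)) - 462)² = ((2 - 2)*(-5 + (2 - 2)) - 462)² = (0*(-5 + 0) - 462)² = (0*(-5) - 462)² = (0 - 462)² = (-462)² = 213444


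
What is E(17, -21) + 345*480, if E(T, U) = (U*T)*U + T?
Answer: 173114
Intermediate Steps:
E(T, U) = T + T*U² (E(T, U) = (T*U)*U + T = T*U² + T = T + T*U²)
E(17, -21) + 345*480 = 17*(1 + (-21)²) + 345*480 = 17*(1 + 441) + 165600 = 17*442 + 165600 = 7514 + 165600 = 173114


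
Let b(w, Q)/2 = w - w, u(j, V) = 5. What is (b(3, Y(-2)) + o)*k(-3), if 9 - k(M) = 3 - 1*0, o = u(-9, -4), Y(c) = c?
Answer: 30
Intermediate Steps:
b(w, Q) = 0 (b(w, Q) = 2*(w - w) = 2*0 = 0)
o = 5
k(M) = 6 (k(M) = 9 - (3 - 1*0) = 9 - (3 + 0) = 9 - 1*3 = 9 - 3 = 6)
(b(3, Y(-2)) + o)*k(-3) = (0 + 5)*6 = 5*6 = 30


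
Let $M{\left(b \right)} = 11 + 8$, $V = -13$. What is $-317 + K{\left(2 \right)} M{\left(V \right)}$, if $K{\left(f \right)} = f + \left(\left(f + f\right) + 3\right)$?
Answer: $-146$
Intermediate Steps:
$K{\left(f \right)} = 3 + 3 f$ ($K{\left(f \right)} = f + \left(2 f + 3\right) = f + \left(3 + 2 f\right) = 3 + 3 f$)
$M{\left(b \right)} = 19$
$-317 + K{\left(2 \right)} M{\left(V \right)} = -317 + \left(3 + 3 \cdot 2\right) 19 = -317 + \left(3 + 6\right) 19 = -317 + 9 \cdot 19 = -317 + 171 = -146$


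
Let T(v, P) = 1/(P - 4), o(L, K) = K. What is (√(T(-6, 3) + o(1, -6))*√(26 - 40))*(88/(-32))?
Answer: 77*√2/4 ≈ 27.224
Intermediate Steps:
T(v, P) = 1/(-4 + P)
(√(T(-6, 3) + o(1, -6))*√(26 - 40))*(88/(-32)) = (√(1/(-4 + 3) - 6)*√(26 - 40))*(88/(-32)) = (√(1/(-1) - 6)*√(-14))*(88*(-1/32)) = (√(-1 - 6)*(I*√14))*(-11/4) = (√(-7)*(I*√14))*(-11/4) = ((I*√7)*(I*√14))*(-11/4) = -7*√2*(-11/4) = 77*√2/4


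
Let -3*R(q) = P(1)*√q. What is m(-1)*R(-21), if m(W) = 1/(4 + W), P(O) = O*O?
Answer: -I*√21/9 ≈ -0.50918*I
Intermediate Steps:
P(O) = O²
R(q) = -√q/3 (R(q) = -1²*√q/3 = -√q/3)
m(-1)*R(-21) = (-I*√21/3)/(4 - 1) = (-I*√21/3)/3 = -I*√21/9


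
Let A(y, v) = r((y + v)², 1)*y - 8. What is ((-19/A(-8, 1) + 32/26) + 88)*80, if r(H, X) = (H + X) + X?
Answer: 185695/26 ≈ 7142.1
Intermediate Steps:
r(H, X) = H + 2*X
A(y, v) = -8 + y*(2 + (v + y)²) (A(y, v) = ((y + v)² + 2*1)*y - 8 = ((v + y)² + 2)*y - 8 = (2 + (v + y)²)*y - 8 = y*(2 + (v + y)²) - 8 = -8 + y*(2 + (v + y)²))
((-19/A(-8, 1) + 32/26) + 88)*80 = ((-19/(-8 - 8*(2 + (1 - 8)²)) + 32/26) + 88)*80 = ((-19/(-8 - 8*(2 + (-7)²)) + 32*(1/26)) + 88)*80 = ((-19/(-8 - 8*(2 + 49)) + 16/13) + 88)*80 = ((-19/(-8 - 8*51) + 16/13) + 88)*80 = ((-19/(-8 - 408) + 16/13) + 88)*80 = ((-19/(-416) + 16/13) + 88)*80 = ((-19*(-1/416) + 16/13) + 88)*80 = ((19/416 + 16/13) + 88)*80 = (531/416 + 88)*80 = (37139/416)*80 = 185695/26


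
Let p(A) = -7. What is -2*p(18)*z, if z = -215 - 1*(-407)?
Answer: 2688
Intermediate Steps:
z = 192 (z = -215 + 407 = 192)
-2*p(18)*z = -(-14)*192 = -2*(-1344) = 2688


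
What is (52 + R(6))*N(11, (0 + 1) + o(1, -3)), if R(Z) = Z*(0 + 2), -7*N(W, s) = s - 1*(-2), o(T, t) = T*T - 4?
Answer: 0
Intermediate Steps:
o(T, t) = -4 + T² (o(T, t) = T² - 4 = -4 + T²)
N(W, s) = -2/7 - s/7 (N(W, s) = -(s - 1*(-2))/7 = -(s + 2)/7 = -(2 + s)/7 = -2/7 - s/7)
R(Z) = 2*Z (R(Z) = Z*2 = 2*Z)
(52 + R(6))*N(11, (0 + 1) + o(1, -3)) = (52 + 2*6)*(-2/7 - ((0 + 1) + (-4 + 1²))/7) = (52 + 12)*(-2/7 - (1 + (-4 + 1))/7) = 64*(-2/7 - (1 - 3)/7) = 64*(-2/7 - ⅐*(-2)) = 64*(-2/7 + 2/7) = 64*0 = 0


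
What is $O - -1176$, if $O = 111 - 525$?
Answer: $762$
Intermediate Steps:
$O = -414$ ($O = 111 - 525 = -414$)
$O - -1176 = -414 - -1176 = -414 + 1176 = 762$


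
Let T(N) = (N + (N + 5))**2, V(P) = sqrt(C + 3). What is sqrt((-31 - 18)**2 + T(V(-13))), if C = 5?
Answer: sqrt(2458 + 40*sqrt(2)) ≈ 50.145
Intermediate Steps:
V(P) = 2*sqrt(2) (V(P) = sqrt(5 + 3) = sqrt(8) = 2*sqrt(2))
T(N) = (5 + 2*N)**2 (T(N) = (N + (5 + N))**2 = (5 + 2*N)**2)
sqrt((-31 - 18)**2 + T(V(-13))) = sqrt((-31 - 18)**2 + (5 + 2*(2*sqrt(2)))**2) = sqrt((-49)**2 + (5 + 4*sqrt(2))**2) = sqrt(2401 + (5 + 4*sqrt(2))**2)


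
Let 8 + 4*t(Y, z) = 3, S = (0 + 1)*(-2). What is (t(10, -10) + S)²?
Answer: 169/16 ≈ 10.563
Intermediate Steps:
S = -2 (S = 1*(-2) = -2)
t(Y, z) = -5/4 (t(Y, z) = -2 + (¼)*3 = -2 + ¾ = -5/4)
(t(10, -10) + S)² = (-5/4 - 2)² = (-13/4)² = 169/16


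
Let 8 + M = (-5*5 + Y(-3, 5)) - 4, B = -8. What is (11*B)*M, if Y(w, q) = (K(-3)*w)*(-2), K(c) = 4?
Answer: 1144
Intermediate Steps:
Y(w, q) = -8*w (Y(w, q) = (4*w)*(-2) = -8*w)
M = -13 (M = -8 + ((-5*5 - 8*(-3)) - 4) = -8 + ((-25 + 24) - 4) = -8 + (-1 - 4) = -8 - 5 = -13)
(11*B)*M = (11*(-8))*(-13) = -88*(-13) = 1144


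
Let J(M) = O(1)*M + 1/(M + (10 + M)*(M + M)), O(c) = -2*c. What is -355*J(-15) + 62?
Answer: -285947/27 ≈ -10591.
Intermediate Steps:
J(M) = 1/(M + 2*M*(10 + M)) - 2*M (J(M) = (-2*1)*M + 1/(M + (10 + M)*(M + M)) = -2*M + 1/(M + (10 + M)*(2*M)) = -2*M + 1/(M + 2*M*(10 + M)) = 1/(M + 2*M*(10 + M)) - 2*M)
-355*J(-15) + 62 = -355*(1 - 42*(-15)² - 4*(-15)³)/((-15)*(21 + 2*(-15))) + 62 = -(-71)*(1 - 42*225 - 4*(-3375))/(3*(21 - 30)) + 62 = -(-71)*(1 - 9450 + 13500)/(3*(-9)) + 62 = -(-71)*(-1)*4051/(3*9) + 62 = -355*4051/135 + 62 = -287621/27 + 62 = -285947/27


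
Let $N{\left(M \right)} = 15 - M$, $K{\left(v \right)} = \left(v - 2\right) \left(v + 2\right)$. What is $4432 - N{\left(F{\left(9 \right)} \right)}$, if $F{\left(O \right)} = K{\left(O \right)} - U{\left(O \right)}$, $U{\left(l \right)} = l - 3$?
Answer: $4488$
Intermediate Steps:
$U{\left(l \right)} = -3 + l$
$K{\left(v \right)} = \left(-2 + v\right) \left(2 + v\right)$
$F{\left(O \right)} = -1 + O^{2} - O$ ($F{\left(O \right)} = \left(-4 + O^{2}\right) - \left(-3 + O\right) = -1 + O^{2} - O$)
$4432 - N{\left(F{\left(9 \right)} \right)} = 4432 - \left(15 - \left(-1 + 9^{2} - 9\right)\right) = 4432 - \left(15 - \left(-1 + 81 - 9\right)\right) = 4432 - \left(15 - 71\right) = 4432 - -56 = 4432 + 56 = 4488$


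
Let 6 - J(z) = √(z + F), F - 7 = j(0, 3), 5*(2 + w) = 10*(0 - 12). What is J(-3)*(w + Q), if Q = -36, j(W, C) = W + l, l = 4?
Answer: -372 + 124*√2 ≈ -196.64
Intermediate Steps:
w = -26 (w = -2 + (10*(0 - 12))/5 = -2 + (10*(-12))/5 = -2 + (⅕)*(-120) = -2 - 24 = -26)
j(W, C) = 4 + W (j(W, C) = W + 4 = 4 + W)
F = 11 (F = 7 + (4 + 0) = 7 + 4 = 11)
J(z) = 6 - √(11 + z) (J(z) = 6 - √(z + 11) = 6 - √(11 + z))
J(-3)*(w + Q) = (6 - √(11 - 3))*(-26 - 36) = (6 - √8)*(-62) = (6 - 2*√2)*(-62) = -372 + 124*√2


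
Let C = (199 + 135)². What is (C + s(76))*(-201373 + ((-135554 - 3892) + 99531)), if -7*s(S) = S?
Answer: -188401531008/7 ≈ -2.6914e+10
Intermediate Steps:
C = 111556 (C = 334² = 111556)
s(S) = -S/7
(C + s(76))*(-201373 + ((-135554 - 3892) + 99531)) = (111556 - ⅐*76)*(-201373 + ((-135554 - 3892) + 99531)) = (111556 - 76/7)*(-201373 + (-139446 + 99531)) = 780816*(-201373 - 39915)/7 = (780816/7)*(-241288) = -188401531008/7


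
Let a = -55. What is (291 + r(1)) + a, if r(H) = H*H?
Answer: 237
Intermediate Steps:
r(H) = H**2
(291 + r(1)) + a = (291 + 1**2) - 55 = (291 + 1) - 55 = 292 - 55 = 237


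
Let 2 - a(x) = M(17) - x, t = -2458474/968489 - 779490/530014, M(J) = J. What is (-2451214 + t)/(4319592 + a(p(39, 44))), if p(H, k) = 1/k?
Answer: -27681310916130262380/48780465117925563547 ≈ -0.56747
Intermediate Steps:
t = -1028976564623/256656364423 (t = -2458474*1/968489 - 779490*1/530014 = -2458474/968489 - 389745/265007 = -1028976564623/256656364423 ≈ -4.0092)
a(x) = -15 + x (a(x) = 2 - (17 - x) = 2 + (-17 + x) = -15 + x)
(-2451214 + t)/(4319592 + a(p(39, 44))) = (-2451214 - 1028976564623/256656364423)/(4319592 + (-15 + 1/44)) = -629120702639324145/(256656364423*(4319592 + (-15 + 1/44))) = -629120702639324145/(256656364423*(4319592 - 659/44)) = -629120702639324145/(256656364423*190061389/44) = -629120702639324145/256656364423*44/190061389 = -27681310916130262380/48780465117925563547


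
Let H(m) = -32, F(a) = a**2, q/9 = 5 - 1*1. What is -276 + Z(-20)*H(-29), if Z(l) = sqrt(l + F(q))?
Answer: -276 - 64*sqrt(319) ≈ -1419.1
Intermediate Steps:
q = 36 (q = 9*(5 - 1*1) = 9*(5 - 1) = 9*4 = 36)
Z(l) = sqrt(1296 + l) (Z(l) = sqrt(l + 36**2) = sqrt(l + 1296) = sqrt(1296 + l))
-276 + Z(-20)*H(-29) = -276 + sqrt(1296 - 20)*(-32) = -276 + sqrt(1276)*(-32) = -276 + (2*sqrt(319))*(-32) = -276 - 64*sqrt(319)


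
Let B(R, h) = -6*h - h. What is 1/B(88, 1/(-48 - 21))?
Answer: 69/7 ≈ 9.8571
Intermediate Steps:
B(R, h) = -7*h
1/B(88, 1/(-48 - 21)) = 1/(-7/(-48 - 21)) = 1/(-7/(-69)) = 1/(-7*(-1/69)) = 1/(7/69) = 69/7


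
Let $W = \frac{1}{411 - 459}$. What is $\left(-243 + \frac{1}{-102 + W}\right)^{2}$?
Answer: $\frac{1416145220361}{23980609} \approx 59054.0$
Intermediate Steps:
$W = - \frac{1}{48}$ ($W = \frac{1}{-48} = - \frac{1}{48} \approx -0.020833$)
$\left(-243 + \frac{1}{-102 + W}\right)^{2} = \left(-243 + \frac{1}{-102 - \frac{1}{48}}\right)^{2} = \left(-243 + \frac{1}{- \frac{4897}{48}}\right)^{2} = \left(-243 - \frac{48}{4897}\right)^{2} = \left(- \frac{1190019}{4897}\right)^{2} = \frac{1416145220361}{23980609}$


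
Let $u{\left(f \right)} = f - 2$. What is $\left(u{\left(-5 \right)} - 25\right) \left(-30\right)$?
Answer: $960$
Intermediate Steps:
$u{\left(f \right)} = -2 + f$
$\left(u{\left(-5 \right)} - 25\right) \left(-30\right) = \left(\left(-2 - 5\right) - 25\right) \left(-30\right) = \left(-7 - 25\right) \left(-30\right) = \left(-32\right) \left(-30\right) = 960$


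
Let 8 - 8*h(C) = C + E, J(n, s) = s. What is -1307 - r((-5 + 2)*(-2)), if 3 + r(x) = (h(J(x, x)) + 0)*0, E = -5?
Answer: -1304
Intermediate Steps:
h(C) = 13/8 - C/8 (h(C) = 1 - (C - 5)/8 = 1 - (-5 + C)/8 = 1 + (5/8 - C/8) = 13/8 - C/8)
r(x) = -3 (r(x) = -3 + ((13/8 - x/8) + 0)*0 = -3 + (13/8 - x/8)*0 = -3 + 0 = -3)
-1307 - r((-5 + 2)*(-2)) = -1307 - 1*(-3) = -1307 + 3 = -1304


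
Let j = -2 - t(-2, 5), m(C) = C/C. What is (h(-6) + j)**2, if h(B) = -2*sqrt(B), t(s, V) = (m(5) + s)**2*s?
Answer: -24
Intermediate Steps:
m(C) = 1
t(s, V) = s*(1 + s)**2 (t(s, V) = (1 + s)**2*s = s*(1 + s)**2)
j = 0 (j = -2 - (-2)*(1 - 2)**2 = -2 - (-2)*(-1)**2 = -2 - (-2) = -2 - 1*(-2) = -2 + 2 = 0)
(h(-6) + j)**2 = (-2*I*sqrt(6) + 0)**2 = (-2*I*sqrt(6))**2 = -24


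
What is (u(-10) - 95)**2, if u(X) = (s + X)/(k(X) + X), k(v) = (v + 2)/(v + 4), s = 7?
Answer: 6056521/676 ≈ 8959.3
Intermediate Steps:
k(v) = (2 + v)/(4 + v)
u(X) = (7 + X)/(X + (2 + X)/(4 + X)) (u(X) = (7 + X)/((2 + X)/(4 + X) + X) = (7 + X)/(X + (2 + X)/(4 + X)))
(u(-10) - 95)**2 = ((4 - 10)*(7 - 10)/(2 - 10 - 10*(4 - 10)) - 95)**2 = (-6*(-3)/(2 - 10 - 10*(-6)) - 95)**2 = (-6*(-3)/(2 - 10 + 60) - 95)**2 = (-6*(-3)/52 - 95)**2 = ((1/52)*(-6)*(-3) - 95)**2 = (9/26 - 95)**2 = (-2461/26)**2 = 6056521/676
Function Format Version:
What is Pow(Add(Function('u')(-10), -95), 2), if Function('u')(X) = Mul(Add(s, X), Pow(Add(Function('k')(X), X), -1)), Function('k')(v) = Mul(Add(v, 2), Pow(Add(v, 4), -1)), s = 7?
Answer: Rational(6056521, 676) ≈ 8959.3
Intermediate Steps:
Function('k')(v) = Mul(Pow(Add(4, v), -1), Add(2, v)) (Function('k')(v) = Mul(Add(2, v), Pow(Add(4, v), -1)) = Mul(Pow(Add(4, v), -1), Add(2, v)))
Function('u')(X) = Mul(Pow(Add(X, Mul(Pow(Add(4, X), -1), Add(2, X))), -1), Add(7, X)) (Function('u')(X) = Mul(Add(7, X), Pow(Add(Mul(Pow(Add(4, X), -1), Add(2, X)), X), -1)) = Mul(Add(7, X), Pow(Add(X, Mul(Pow(Add(4, X), -1), Add(2, X))), -1)) = Mul(Pow(Add(X, Mul(Pow(Add(4, X), -1), Add(2, X))), -1), Add(7, X)))
Pow(Add(Function('u')(-10), -95), 2) = Pow(Add(Mul(Pow(Add(2, -10, Mul(-10, Add(4, -10))), -1), Add(4, -10), Add(7, -10)), -95), 2) = Pow(Add(Mul(Pow(Add(2, -10, Mul(-10, -6)), -1), -6, -3), -95), 2) = Pow(Add(Mul(Pow(Add(2, -10, 60), -1), -6, -3), -95), 2) = Pow(Add(Mul(Pow(52, -1), -6, -3), -95), 2) = Pow(Add(Mul(Rational(1, 52), -6, -3), -95), 2) = Pow(Add(Rational(9, 26), -95), 2) = Pow(Rational(-2461, 26), 2) = Rational(6056521, 676)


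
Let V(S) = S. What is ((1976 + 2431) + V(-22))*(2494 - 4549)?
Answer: -9011175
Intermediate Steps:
((1976 + 2431) + V(-22))*(2494 - 4549) = ((1976 + 2431) - 22)*(2494 - 4549) = (4407 - 22)*(-2055) = 4385*(-2055) = -9011175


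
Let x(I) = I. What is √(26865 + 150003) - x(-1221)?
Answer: 1221 + 102*√17 ≈ 1641.6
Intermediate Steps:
√(26865 + 150003) - x(-1221) = √(26865 + 150003) - 1*(-1221) = √176868 + 1221 = 102*√17 + 1221 = 1221 + 102*√17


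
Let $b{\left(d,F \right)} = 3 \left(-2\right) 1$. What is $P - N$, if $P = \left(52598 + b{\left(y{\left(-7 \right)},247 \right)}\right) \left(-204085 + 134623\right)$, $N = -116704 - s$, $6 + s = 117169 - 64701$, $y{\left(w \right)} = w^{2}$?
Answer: $-3652976338$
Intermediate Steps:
$s = 52462$ ($s = -6 + \left(117169 - 64701\right) = -6 + 52468 = 52462$)
$b{\left(d,F \right)} = -6$ ($b{\left(d,F \right)} = \left(-6\right) 1 = -6$)
$N = -169166$ ($N = -116704 - 52462 = -169166$)
$P = -3653145504$ ($P = \left(52598 - 6\right) \left(-204085 + 134623\right) = 52592 \left(-69462\right) = -3653145504$)
$P - N = -3653145504 - -169166 = -3653145504 + 169166 = -3652976338$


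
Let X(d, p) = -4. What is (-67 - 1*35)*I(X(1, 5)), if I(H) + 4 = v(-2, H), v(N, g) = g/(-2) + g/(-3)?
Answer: 68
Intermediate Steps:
v(N, g) = -5*g/6 (v(N, g) = g*(-½) + g*(-⅓) = -g/2 - g/3 = -5*g/6)
I(H) = -4 - 5*H/6
(-67 - 1*35)*I(X(1, 5)) = (-67 - 1*35)*(-4 - ⅚*(-4)) = (-67 - 35)*(-4 + 10/3) = -102*(-⅔) = 68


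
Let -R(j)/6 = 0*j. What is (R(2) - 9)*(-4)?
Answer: 36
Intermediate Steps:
R(j) = 0 (R(j) = -0*j = -6*0 = 0)
(R(2) - 9)*(-4) = (0 - 9)*(-4) = -9*(-4) = 36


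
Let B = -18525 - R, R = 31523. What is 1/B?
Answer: -1/50048 ≈ -1.9981e-5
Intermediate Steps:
B = -50048 (B = -18525 - 1*31523 = -18525 - 31523 = -50048)
1/B = 1/(-50048) = -1/50048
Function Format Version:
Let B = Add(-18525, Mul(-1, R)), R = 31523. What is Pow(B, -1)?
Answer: Rational(-1, 50048) ≈ -1.9981e-5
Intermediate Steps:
B = -50048 (B = Add(-18525, Mul(-1, 31523)) = Add(-18525, -31523) = -50048)
Pow(B, -1) = Pow(-50048, -1) = Rational(-1, 50048)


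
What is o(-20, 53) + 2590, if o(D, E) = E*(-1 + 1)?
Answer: 2590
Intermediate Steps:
o(D, E) = 0 (o(D, E) = E*0 = 0)
o(-20, 53) + 2590 = 0 + 2590 = 2590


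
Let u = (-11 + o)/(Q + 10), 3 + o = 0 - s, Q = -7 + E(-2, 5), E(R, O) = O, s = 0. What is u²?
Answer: 49/16 ≈ 3.0625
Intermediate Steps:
Q = -2 (Q = -7 + 5 = -2)
o = -3 (o = -3 + (0 - 1*0) = -3 + (0 + 0) = -3 + 0 = -3)
u = -7/4 (u = (-11 - 3)/(-2 + 10) = -14/8 = -14*⅛ = -7/4 ≈ -1.7500)
u² = (-7/4)² = 49/16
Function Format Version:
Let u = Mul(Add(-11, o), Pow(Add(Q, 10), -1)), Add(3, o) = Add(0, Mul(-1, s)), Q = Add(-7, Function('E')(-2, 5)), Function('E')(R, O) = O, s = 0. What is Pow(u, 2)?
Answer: Rational(49, 16) ≈ 3.0625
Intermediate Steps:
Q = -2 (Q = Add(-7, 5) = -2)
o = -3 (o = Add(-3, Add(0, Mul(-1, 0))) = Add(-3, Add(0, 0)) = Add(-3, 0) = -3)
u = Rational(-7, 4) (u = Mul(Add(-11, -3), Pow(Add(-2, 10), -1)) = Mul(-14, Pow(8, -1)) = Mul(-14, Rational(1, 8)) = Rational(-7, 4) ≈ -1.7500)
Pow(u, 2) = Pow(Rational(-7, 4), 2) = Rational(49, 16)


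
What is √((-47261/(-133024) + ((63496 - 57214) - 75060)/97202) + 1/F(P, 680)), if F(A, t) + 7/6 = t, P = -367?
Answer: I*√15203637803148061927263982/6583087488488 ≈ 0.5923*I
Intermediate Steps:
F(A, t) = -7/6 + t
√((-47261/(-133024) + ((63496 - 57214) - 75060)/97202) + 1/F(P, 680)) = √((-47261/(-133024) + ((63496 - 57214) - 75060)/97202) + 1/(-7/6 + 680)) = √((-47261*(-1/133024) + (6282 - 75060)*(1/97202)) + 1/(4073/6)) = √((47261/133024 - 68778*1/97202) + 6/4073) = √((47261/133024 - 34389/48601) + 6/4073) = √(-2277630475/6465099424 + 6/4073) = √(-9237998328131/26332349953952) = I*√15203637803148061927263982/6583087488488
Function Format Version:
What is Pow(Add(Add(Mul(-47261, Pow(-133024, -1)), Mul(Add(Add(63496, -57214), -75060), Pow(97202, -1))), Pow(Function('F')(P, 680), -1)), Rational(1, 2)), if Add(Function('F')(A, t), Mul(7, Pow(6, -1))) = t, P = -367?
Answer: Mul(Rational(1, 6583087488488), I, Pow(15203637803148061927263982, Rational(1, 2))) ≈ Mul(0.59230, I)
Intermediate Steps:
Function('F')(A, t) = Add(Rational(-7, 6), t)
Pow(Add(Add(Mul(-47261, Pow(-133024, -1)), Mul(Add(Add(63496, -57214), -75060), Pow(97202, -1))), Pow(Function('F')(P, 680), -1)), Rational(1, 2)) = Pow(Add(Add(Mul(-47261, Pow(-133024, -1)), Mul(Add(Add(63496, -57214), -75060), Pow(97202, -1))), Pow(Add(Rational(-7, 6), 680), -1)), Rational(1, 2)) = Pow(Add(Add(Mul(-47261, Rational(-1, 133024)), Mul(Add(6282, -75060), Rational(1, 97202))), Pow(Rational(4073, 6), -1)), Rational(1, 2)) = Pow(Add(Add(Rational(47261, 133024), Mul(-68778, Rational(1, 97202))), Rational(6, 4073)), Rational(1, 2)) = Pow(Add(Add(Rational(47261, 133024), Rational(-34389, 48601)), Rational(6, 4073)), Rational(1, 2)) = Pow(Add(Rational(-2277630475, 6465099424), Rational(6, 4073)), Rational(1, 2)) = Pow(Rational(-9237998328131, 26332349953952), Rational(1, 2)) = Mul(Rational(1, 6583087488488), I, Pow(15203637803148061927263982, Rational(1, 2)))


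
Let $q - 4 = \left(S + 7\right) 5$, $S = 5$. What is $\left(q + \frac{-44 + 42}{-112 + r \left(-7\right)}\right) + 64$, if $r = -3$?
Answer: $\frac{11650}{91} \approx 128.02$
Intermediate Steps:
$q = 64$ ($q = 4 + \left(5 + 7\right) 5 = 4 + 12 \cdot 5 = 4 + 60 = 64$)
$\left(q + \frac{-44 + 42}{-112 + r \left(-7\right)}\right) + 64 = \left(64 + \frac{-44 + 42}{-112 - -21}\right) + 64 = \left(64 - \frac{2}{-112 + 21}\right) + 64 = \left(64 - \frac{2}{-91}\right) + 64 = \left(64 - - \frac{2}{91}\right) + 64 = \left(64 + \frac{2}{91}\right) + 64 = \frac{5826}{91} + 64 = \frac{11650}{91}$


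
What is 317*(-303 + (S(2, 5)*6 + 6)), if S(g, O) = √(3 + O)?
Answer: -94149 + 3804*√2 ≈ -88769.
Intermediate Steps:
317*(-303 + (S(2, 5)*6 + 6)) = 317*(-303 + (√(3 + 5)*6 + 6)) = 317*(-303 + (√8*6 + 6)) = 317*(-303 + ((2*√2)*6 + 6)) = 317*(-303 + (12*√2 + 6)) = 317*(-303 + (6 + 12*√2)) = 317*(-297 + 12*√2) = -94149 + 3804*√2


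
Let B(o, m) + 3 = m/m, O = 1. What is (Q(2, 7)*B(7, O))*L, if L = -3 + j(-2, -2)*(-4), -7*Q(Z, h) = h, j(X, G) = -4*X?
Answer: -70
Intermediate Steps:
Q(Z, h) = -h/7
B(o, m) = -2 (B(o, m) = -3 + m/m = -3 + 1 = -2)
L = -35 (L = -3 - 4*(-2)*(-4) = -3 + 8*(-4) = -3 - 32 = -35)
(Q(2, 7)*B(7, O))*L = (-1/7*7*(-2))*(-35) = -1*(-2)*(-35) = 2*(-35) = -70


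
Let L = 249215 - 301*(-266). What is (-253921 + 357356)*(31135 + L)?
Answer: 37279628960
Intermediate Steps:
L = 329281 (L = 249215 + 80066 = 329281)
(-253921 + 357356)*(31135 + L) = (-253921 + 357356)*(31135 + 329281) = 103435*360416 = 37279628960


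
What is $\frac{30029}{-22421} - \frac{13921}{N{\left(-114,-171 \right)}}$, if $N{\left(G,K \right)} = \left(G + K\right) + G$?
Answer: $\frac{6125330}{182571} \approx 33.55$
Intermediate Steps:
$N{\left(G,K \right)} = K + 2 G$
$\frac{30029}{-22421} - \frac{13921}{N{\left(-114,-171 \right)}} = \frac{30029}{-22421} - \frac{13921}{-171 + 2 \left(-114\right)} = 30029 \left(- \frac{1}{22421}\right) - \frac{13921}{-171 - 228} = - \frac{30029}{22421} - \frac{13921}{-399} = - \frac{30029}{22421} - - \frac{13921}{399} = - \frac{30029}{22421} + \frac{13921}{399} = \frac{6125330}{182571}$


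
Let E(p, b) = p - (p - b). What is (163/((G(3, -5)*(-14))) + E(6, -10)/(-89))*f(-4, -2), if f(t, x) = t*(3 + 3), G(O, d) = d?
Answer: -182484/3115 ≈ -58.582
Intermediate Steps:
f(t, x) = 6*t (f(t, x) = t*6 = 6*t)
E(p, b) = b (E(p, b) = p + (b - p) = b)
(163/((G(3, -5)*(-14))) + E(6, -10)/(-89))*f(-4, -2) = (163/((-5*(-14))) - 10/(-89))*(6*(-4)) = (163/70 - 10*(-1/89))*(-24) = (163*(1/70) + 10/89)*(-24) = (163/70 + 10/89)*(-24) = (15207/6230)*(-24) = -182484/3115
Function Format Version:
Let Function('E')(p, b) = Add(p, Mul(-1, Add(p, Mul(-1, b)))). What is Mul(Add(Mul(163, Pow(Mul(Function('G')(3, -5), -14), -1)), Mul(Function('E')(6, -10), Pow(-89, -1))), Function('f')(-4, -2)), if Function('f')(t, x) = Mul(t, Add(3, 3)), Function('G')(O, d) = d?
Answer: Rational(-182484, 3115) ≈ -58.582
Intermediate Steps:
Function('f')(t, x) = Mul(6, t) (Function('f')(t, x) = Mul(t, 6) = Mul(6, t))
Function('E')(p, b) = b (Function('E')(p, b) = Add(p, Add(b, Mul(-1, p))) = b)
Mul(Add(Mul(163, Pow(Mul(Function('G')(3, -5), -14), -1)), Mul(Function('E')(6, -10), Pow(-89, -1))), Function('f')(-4, -2)) = Mul(Add(Mul(163, Pow(Mul(-5, -14), -1)), Mul(-10, Pow(-89, -1))), Mul(6, -4)) = Mul(Add(Mul(163, Pow(70, -1)), Mul(-10, Rational(-1, 89))), -24) = Mul(Add(Mul(163, Rational(1, 70)), Rational(10, 89)), -24) = Mul(Add(Rational(163, 70), Rational(10, 89)), -24) = Mul(Rational(15207, 6230), -24) = Rational(-182484, 3115)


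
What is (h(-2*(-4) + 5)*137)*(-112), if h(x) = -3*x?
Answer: 598416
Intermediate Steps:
(h(-2*(-4) + 5)*137)*(-112) = (-3*(-2*(-4) + 5)*137)*(-112) = (-3*(8 + 5)*137)*(-112) = (-3*13*137)*(-112) = -39*137*(-112) = -5343*(-112) = 598416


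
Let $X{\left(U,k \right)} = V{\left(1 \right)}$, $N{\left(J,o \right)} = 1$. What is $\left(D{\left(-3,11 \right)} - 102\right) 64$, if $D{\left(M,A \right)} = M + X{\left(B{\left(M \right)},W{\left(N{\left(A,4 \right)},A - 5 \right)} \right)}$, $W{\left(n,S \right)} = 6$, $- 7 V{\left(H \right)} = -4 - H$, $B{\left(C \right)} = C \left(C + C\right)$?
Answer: $- \frac{46720}{7} \approx -6674.3$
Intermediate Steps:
$B{\left(C \right)} = 2 C^{2}$ ($B{\left(C \right)} = C 2 C = 2 C^{2}$)
$V{\left(H \right)} = \frac{4}{7} + \frac{H}{7}$ ($V{\left(H \right)} = - \frac{-4 - H}{7} = \frac{4}{7} + \frac{H}{7}$)
$X{\left(U,k \right)} = \frac{5}{7}$ ($X{\left(U,k \right)} = \frac{4}{7} + \frac{1}{7} \cdot 1 = \frac{4}{7} + \frac{1}{7} = \frac{5}{7}$)
$D{\left(M,A \right)} = \frac{5}{7} + M$ ($D{\left(M,A \right)} = M + \frac{5}{7} = \frac{5}{7} + M$)
$\left(D{\left(-3,11 \right)} - 102\right) 64 = \left(\left(\frac{5}{7} - 3\right) - 102\right) 64 = \left(- \frac{16}{7} - 102\right) 64 = \left(- \frac{730}{7}\right) 64 = - \frac{46720}{7}$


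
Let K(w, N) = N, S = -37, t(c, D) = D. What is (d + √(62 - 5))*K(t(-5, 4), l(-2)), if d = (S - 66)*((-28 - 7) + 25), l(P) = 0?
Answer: 0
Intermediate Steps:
d = 1030 (d = (-37 - 66)*((-28 - 7) + 25) = -103*(-35 + 25) = -103*(-10) = 1030)
(d + √(62 - 5))*K(t(-5, 4), l(-2)) = (1030 + √(62 - 5))*0 = (1030 + √57)*0 = 0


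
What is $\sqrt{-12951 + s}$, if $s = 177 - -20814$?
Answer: $2 \sqrt{2010} \approx 89.666$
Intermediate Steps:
$s = 20991$ ($s = 177 + 20814 = 20991$)
$\sqrt{-12951 + s} = \sqrt{-12951 + 20991} = \sqrt{8040} = 2 \sqrt{2010}$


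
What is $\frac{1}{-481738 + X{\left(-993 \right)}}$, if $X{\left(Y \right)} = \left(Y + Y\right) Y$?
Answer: $\frac{1}{1490360} \approx 6.7098 \cdot 10^{-7}$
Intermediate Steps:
$X{\left(Y \right)} = 2 Y^{2}$ ($X{\left(Y \right)} = 2 Y Y = 2 Y^{2}$)
$\frac{1}{-481738 + X{\left(-993 \right)}} = \frac{1}{-481738 + 2 \left(-993\right)^{2}} = \frac{1}{-481738 + 2 \cdot 986049} = \frac{1}{-481738 + 1972098} = \frac{1}{1490360}$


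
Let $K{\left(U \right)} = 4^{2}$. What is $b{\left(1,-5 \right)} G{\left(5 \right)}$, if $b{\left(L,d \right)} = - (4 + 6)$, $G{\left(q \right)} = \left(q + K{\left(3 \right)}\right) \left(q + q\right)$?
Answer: $-2100$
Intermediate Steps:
$K{\left(U \right)} = 16$
$G{\left(q \right)} = 2 q \left(16 + q\right)$ ($G{\left(q \right)} = \left(q + 16\right) \left(q + q\right) = \left(16 + q\right) 2 q = 2 q \left(16 + q\right)$)
$b{\left(L,d \right)} = -10$ ($b{\left(L,d \right)} = \left(-1\right) 10 = -10$)
$b{\left(1,-5 \right)} G{\left(5 \right)} = - 10 \cdot 2 \cdot 5 \left(16 + 5\right) = - 10 \cdot 2 \cdot 5 \cdot 21 = \left(-10\right) 210 = -2100$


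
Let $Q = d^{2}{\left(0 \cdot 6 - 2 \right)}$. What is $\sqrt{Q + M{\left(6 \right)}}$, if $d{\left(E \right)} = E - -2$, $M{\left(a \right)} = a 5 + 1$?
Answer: $\sqrt{31} \approx 5.5678$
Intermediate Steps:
$M{\left(a \right)} = 1 + 5 a$ ($M{\left(a \right)} = 5 a + 1 = 1 + 5 a$)
$d{\left(E \right)} = 2 + E$ ($d{\left(E \right)} = E + 2 = 2 + E$)
$Q = 0$ ($Q = \left(2 + \left(0 \cdot 6 - 2\right)\right)^{2} = \left(2 + \left(0 - 2\right)\right)^{2} = \left(2 - 2\right)^{2} = 0^{2} = 0$)
$\sqrt{Q + M{\left(6 \right)}} = \sqrt{0 + \left(1 + 5 \cdot 6\right)} = \sqrt{0 + \left(1 + 30\right)} = \sqrt{0 + 31} = \sqrt{31}$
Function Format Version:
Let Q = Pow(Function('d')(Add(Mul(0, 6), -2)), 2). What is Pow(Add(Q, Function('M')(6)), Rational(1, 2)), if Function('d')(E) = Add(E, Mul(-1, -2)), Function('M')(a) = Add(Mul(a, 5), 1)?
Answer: Pow(31, Rational(1, 2)) ≈ 5.5678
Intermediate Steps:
Function('M')(a) = Add(1, Mul(5, a)) (Function('M')(a) = Add(Mul(5, a), 1) = Add(1, Mul(5, a)))
Function('d')(E) = Add(2, E) (Function('d')(E) = Add(E, 2) = Add(2, E))
Q = 0 (Q = Pow(Add(2, Add(Mul(0, 6), -2)), 2) = Pow(Add(2, Add(0, -2)), 2) = Pow(Add(2, -2), 2) = Pow(0, 2) = 0)
Pow(Add(Q, Function('M')(6)), Rational(1, 2)) = Pow(Add(0, Add(1, Mul(5, 6))), Rational(1, 2)) = Pow(Add(0, Add(1, 30)), Rational(1, 2)) = Pow(Add(0, 31), Rational(1, 2)) = Pow(31, Rational(1, 2))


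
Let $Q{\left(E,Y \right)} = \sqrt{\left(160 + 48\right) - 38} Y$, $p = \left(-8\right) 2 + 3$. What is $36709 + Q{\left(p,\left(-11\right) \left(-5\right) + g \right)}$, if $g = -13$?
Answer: $36709 + 42 \sqrt{170} \approx 37257.0$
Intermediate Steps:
$p = -13$ ($p = -16 + 3 = -13$)
$Q{\left(E,Y \right)} = Y \sqrt{170}$ ($Q{\left(E,Y \right)} = \sqrt{208 - 38} Y = \sqrt{170} Y = Y \sqrt{170}$)
$36709 + Q{\left(p,\left(-11\right) \left(-5\right) + g \right)} = 36709 + \left(\left(-11\right) \left(-5\right) - 13\right) \sqrt{170} = 36709 + \left(55 - 13\right) \sqrt{170} = 36709 + 42 \sqrt{170}$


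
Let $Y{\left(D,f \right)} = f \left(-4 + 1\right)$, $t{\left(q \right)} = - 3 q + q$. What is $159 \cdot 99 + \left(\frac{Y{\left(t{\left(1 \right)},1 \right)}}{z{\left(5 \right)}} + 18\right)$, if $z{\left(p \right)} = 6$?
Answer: $\frac{31517}{2} \approx 15759.0$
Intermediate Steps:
$t{\left(q \right)} = - 2 q$
$Y{\left(D,f \right)} = - 3 f$ ($Y{\left(D,f \right)} = f \left(-3\right) = - 3 f$)
$159 \cdot 99 + \left(\frac{Y{\left(t{\left(1 \right)},1 \right)}}{z{\left(5 \right)}} + 18\right) = 159 \cdot 99 + \left(\frac{\left(-3\right) 1}{6} + 18\right) = 15741 + \left(\left(-3\right) \frac{1}{6} + 18\right) = 15741 + \left(- \frac{1}{2} + 18\right) = 15741 + \frac{35}{2} = \frac{31517}{2}$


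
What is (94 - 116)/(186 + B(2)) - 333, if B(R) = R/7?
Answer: -217193/652 ≈ -333.12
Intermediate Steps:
B(R) = R/7 (B(R) = R*(⅐) = R/7)
(94 - 116)/(186 + B(2)) - 333 = (94 - 116)/(186 + (⅐)*2) - 333 = -22/(186 + 2/7) - 333 = -22/1304/7 - 333 = -22*7/1304 - 333 = -77/652 - 333 = -217193/652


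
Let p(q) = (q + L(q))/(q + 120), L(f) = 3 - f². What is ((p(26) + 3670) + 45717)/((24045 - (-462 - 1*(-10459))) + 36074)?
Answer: 7209855/7317812 ≈ 0.98525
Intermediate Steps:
p(q) = (3 + q - q²)/(120 + q) (p(q) = (q + (3 - q²))/(q + 120) = (3 + q - q²)/(120 + q))
((p(26) + 3670) + 45717)/((24045 - (-462 - 1*(-10459))) + 36074) = (((3 + 26 - 1*26²)/(120 + 26) + 3670) + 45717)/((24045 - (-462 - 1*(-10459))) + 36074) = (((3 + 26 - 1*676)/146 + 3670) + 45717)/((24045 - (-462 + 10459)) + 36074) = (((3 + 26 - 676)/146 + 3670) + 45717)/((24045 - 1*9997) + 36074) = (((1/146)*(-647) + 3670) + 45717)/((24045 - 9997) + 36074) = ((-647/146 + 3670) + 45717)/(14048 + 36074) = (535173/146 + 45717)/50122 = (7209855/146)*(1/50122) = 7209855/7317812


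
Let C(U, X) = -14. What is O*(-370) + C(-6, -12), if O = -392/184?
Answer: 17808/23 ≈ 774.26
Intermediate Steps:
O = -49/23 (O = -392*1/184 = -49/23 ≈ -2.1304)
O*(-370) + C(-6, -12) = -49/23*(-370) - 14 = 18130/23 - 14 = 17808/23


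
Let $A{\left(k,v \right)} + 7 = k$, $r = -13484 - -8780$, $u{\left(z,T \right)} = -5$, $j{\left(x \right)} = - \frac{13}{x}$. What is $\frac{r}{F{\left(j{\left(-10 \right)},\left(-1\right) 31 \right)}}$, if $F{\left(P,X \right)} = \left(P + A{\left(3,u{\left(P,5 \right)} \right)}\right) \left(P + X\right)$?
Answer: $- \frac{156800}{2673} \approx -58.661$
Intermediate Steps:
$r = -4704$ ($r = -13484 + 8780 = -4704$)
$A{\left(k,v \right)} = -7 + k$
$F{\left(P,X \right)} = \left(-4 + P\right) \left(P + X\right)$ ($F{\left(P,X \right)} = \left(P + \left(-7 + 3\right)\right) \left(P + X\right) = \left(P - 4\right) \left(P + X\right) = \left(-4 + P\right) \left(P + X\right)$)
$\frac{r}{F{\left(j{\left(-10 \right)},\left(-1\right) 31 \right)}} = - \frac{4704}{\left(- \frac{13}{-10}\right)^{2} - 4 \left(- \frac{13}{-10}\right) - 4 \left(\left(-1\right) 31\right) + - \frac{13}{-10} \left(\left(-1\right) 31\right)} = - \frac{4704}{\left(\left(-13\right) \left(- \frac{1}{10}\right)\right)^{2} - 4 \left(\left(-13\right) \left(- \frac{1}{10}\right)\right) - -124 + \left(-13\right) \left(- \frac{1}{10}\right) \left(-31\right)} = - \frac{4704}{\left(\frac{13}{10}\right)^{2} - \frac{26}{5} + 124 + \frac{13}{10} \left(-31\right)} = - \frac{4704}{\frac{169}{100} - \frac{26}{5} + 124 - \frac{403}{10}} = - \frac{4704}{\frac{8019}{100}} = \left(-4704\right) \frac{100}{8019} = - \frac{156800}{2673}$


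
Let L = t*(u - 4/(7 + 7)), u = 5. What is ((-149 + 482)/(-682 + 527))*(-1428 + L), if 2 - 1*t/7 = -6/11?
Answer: 447552/155 ≈ 2887.4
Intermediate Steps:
t = 196/11 (t = 14 - (-42)/11 = 14 - 7*(-6/11) = 14 + 42/11 = 196/11 ≈ 17.818)
L = 84 (L = 196*(5 - 4/(7 + 7))/11 = 196*(5 - 4/14)/11 = 196*(5 + (1/14)*(-4))/11 = 196*(5 - 2/7)/11 = (196/11)*(33/7) = 84)
((-149 + 482)/(-682 + 527))*(-1428 + L) = ((-149 + 482)/(-682 + 527))*(-1428 + 84) = (333/(-155))*(-1344) = (333*(-1/155))*(-1344) = -333/155*(-1344) = 447552/155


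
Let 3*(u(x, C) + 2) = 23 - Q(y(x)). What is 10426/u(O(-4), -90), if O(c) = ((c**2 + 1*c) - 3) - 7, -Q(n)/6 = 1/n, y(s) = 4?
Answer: 62556/37 ≈ 1690.7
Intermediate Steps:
Q(n) = -6/n
O(c) = -10 + c + c**2 (O(c) = ((c**2 + c) - 3) - 7 = ((c + c**2) - 3) - 7 = (-3 + c + c**2) - 7 = -10 + c + c**2)
u(x, C) = 37/6 (u(x, C) = -2 + (23 - (-6)/4)/3 = -2 + (23 - 1*(-3/2))/3 = -2 + (23 + 3/2)/3 = -2 + (1/3)*(49/2) = -2 + 49/6 = 37/6)
10426/u(O(-4), -90) = 10426/(37/6) = 10426*(6/37) = 62556/37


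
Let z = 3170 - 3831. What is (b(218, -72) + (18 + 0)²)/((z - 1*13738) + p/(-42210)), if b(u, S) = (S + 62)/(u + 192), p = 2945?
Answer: -112135086/4983834827 ≈ -0.022500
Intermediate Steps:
b(u, S) = (62 + S)/(192 + u)
z = -661
(b(218, -72) + (18 + 0)²)/((z - 1*13738) + p/(-42210)) = ((62 - 72)/(192 + 218) + (18 + 0)²)/((-661 - 1*13738) + 2945/(-42210)) = (-10/410 + 18²)/((-661 - 13738) + 2945*(-1/42210)) = ((1/410)*(-10) + 324)/(-14399 - 589/8442) = (-1/41 + 324)/(-121556947/8442) = (13283/41)*(-8442/121556947) = -112135086/4983834827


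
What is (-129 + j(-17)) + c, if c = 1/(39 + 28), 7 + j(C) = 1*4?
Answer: -8843/67 ≈ -131.99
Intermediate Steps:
j(C) = -3 (j(C) = -7 + 1*4 = -7 + 4 = -3)
c = 1/67 ≈ 0.014925
(-129 + j(-17)) + c = (-129 - 3) + 1/67 = -132 + 1/67 = -8843/67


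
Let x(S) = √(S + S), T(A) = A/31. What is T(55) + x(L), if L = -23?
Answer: 55/31 + I*√46 ≈ 1.7742 + 6.7823*I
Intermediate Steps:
T(A) = A/31 (T(A) = A*(1/31) = A/31)
x(S) = √2*√S (x(S) = √(2*S) = √2*√S)
T(55) + x(L) = (1/31)*55 + √2*√(-23) = 55/31 + √2*(I*√23) = 55/31 + I*√46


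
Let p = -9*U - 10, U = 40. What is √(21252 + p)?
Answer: √20882 ≈ 144.51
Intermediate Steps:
p = -370 (p = -9*40 - 10 = -360 - 10 = -370)
√(21252 + p) = √(21252 - 370) = √20882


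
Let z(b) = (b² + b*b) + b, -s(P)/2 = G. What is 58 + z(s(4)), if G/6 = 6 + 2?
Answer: 18394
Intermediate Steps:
G = 48 (G = 6*(6 + 2) = 6*8 = 48)
s(P) = -96 (s(P) = -2*48 = -96)
z(b) = b + 2*b² (z(b) = (b² + b²) + b = 2*b² + b = b + 2*b²)
58 + z(s(4)) = 58 - 96*(1 + 2*(-96)) = 58 - 96*(1 - 192) = 58 - 96*(-191) = 58 + 18336 = 18394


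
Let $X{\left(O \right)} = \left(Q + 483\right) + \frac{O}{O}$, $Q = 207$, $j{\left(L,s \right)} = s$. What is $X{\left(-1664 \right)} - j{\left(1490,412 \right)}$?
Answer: $279$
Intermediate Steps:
$X{\left(O \right)} = 691$ ($X{\left(O \right)} = \left(207 + 483\right) + \frac{O}{O} = 690 + 1 = 691$)
$X{\left(-1664 \right)} - j{\left(1490,412 \right)} = 691 - 412 = 279$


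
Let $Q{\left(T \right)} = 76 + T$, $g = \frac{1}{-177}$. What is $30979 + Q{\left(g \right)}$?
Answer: $\frac{5496734}{177} \approx 31055.0$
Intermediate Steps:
$g = - \frac{1}{177} \approx -0.0056497$
$30979 + Q{\left(g \right)} = 30979 + \left(76 - \frac{1}{177}\right) = 30979 + \frac{13451}{177} = \frac{5496734}{177}$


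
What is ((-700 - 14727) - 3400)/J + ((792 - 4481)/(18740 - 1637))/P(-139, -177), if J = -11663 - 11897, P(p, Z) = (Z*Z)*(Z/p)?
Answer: 1785542858336413/2234433227176440 ≈ 0.79910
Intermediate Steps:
P(p, Z) = Z³/p (P(p, Z) = Z²*(Z/p) = Z³/p)
J = -23560
((-700 - 14727) - 3400)/J + ((792 - 4481)/(18740 - 1637))/P(-139, -177) = ((-700 - 14727) - 3400)/(-23560) + ((792 - 4481)/(18740 - 1637))/(((-177)³/(-139))) = (-15427 - 3400)*(-1/23560) + (-3689/17103)/((-5545233*(-1/139))) = -18827*(-1/23560) + (-3689*1/17103)/(5545233/139) = 18827/23560 - 3689/17103*139/5545233 = 18827/23560 - 512771/94840119999 = 1785542858336413/2234433227176440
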